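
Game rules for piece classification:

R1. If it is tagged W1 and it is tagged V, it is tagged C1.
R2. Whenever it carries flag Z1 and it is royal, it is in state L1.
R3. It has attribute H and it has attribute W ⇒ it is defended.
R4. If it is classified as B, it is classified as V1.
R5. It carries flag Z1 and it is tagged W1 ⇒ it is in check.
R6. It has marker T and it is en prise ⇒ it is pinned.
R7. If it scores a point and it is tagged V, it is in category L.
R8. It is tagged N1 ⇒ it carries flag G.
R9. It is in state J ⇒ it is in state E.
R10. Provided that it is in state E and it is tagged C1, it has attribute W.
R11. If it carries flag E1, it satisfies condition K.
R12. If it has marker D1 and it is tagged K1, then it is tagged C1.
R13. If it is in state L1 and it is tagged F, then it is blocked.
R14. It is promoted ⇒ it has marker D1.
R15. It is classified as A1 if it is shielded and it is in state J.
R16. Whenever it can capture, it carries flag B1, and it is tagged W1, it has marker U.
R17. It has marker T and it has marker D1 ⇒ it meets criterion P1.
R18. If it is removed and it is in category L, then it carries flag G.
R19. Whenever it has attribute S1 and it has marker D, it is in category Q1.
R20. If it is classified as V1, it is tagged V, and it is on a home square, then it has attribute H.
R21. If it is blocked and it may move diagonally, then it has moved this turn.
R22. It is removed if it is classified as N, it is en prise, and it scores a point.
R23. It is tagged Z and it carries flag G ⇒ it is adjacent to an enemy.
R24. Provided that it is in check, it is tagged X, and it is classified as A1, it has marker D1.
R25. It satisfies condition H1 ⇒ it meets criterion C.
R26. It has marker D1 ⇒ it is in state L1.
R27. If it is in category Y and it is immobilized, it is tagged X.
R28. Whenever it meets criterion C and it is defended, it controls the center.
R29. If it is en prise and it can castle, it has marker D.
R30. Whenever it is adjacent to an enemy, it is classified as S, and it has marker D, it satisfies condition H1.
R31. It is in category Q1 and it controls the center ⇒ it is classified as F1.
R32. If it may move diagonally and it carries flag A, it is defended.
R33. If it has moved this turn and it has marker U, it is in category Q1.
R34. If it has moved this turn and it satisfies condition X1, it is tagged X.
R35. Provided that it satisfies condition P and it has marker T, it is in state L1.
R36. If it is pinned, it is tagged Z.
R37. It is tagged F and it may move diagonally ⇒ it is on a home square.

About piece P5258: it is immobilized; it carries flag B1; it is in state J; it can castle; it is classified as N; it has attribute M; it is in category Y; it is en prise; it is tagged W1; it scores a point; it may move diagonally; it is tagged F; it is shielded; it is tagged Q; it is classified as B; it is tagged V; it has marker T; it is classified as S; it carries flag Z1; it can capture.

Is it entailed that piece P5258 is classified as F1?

By R1 (it is tagged W1, it is tagged V): it is tagged C1.
By R4 (it is classified as B): it is classified as V1.
By R5 (it carries flag Z1, it is tagged W1): it is in check.
By R6 (it has marker T, it is en prise): it is pinned.
By R7 (it scores a point, it is tagged V): it is in category L.
By R9 (it is in state J): it is in state E.
By R10 (it is in state E, it is tagged C1): it has attribute W.
By R15 (it is shielded, it is in state J): it is classified as A1.
By R16 (it can capture, it carries flag B1, it is tagged W1): it has marker U.
By R22 (it is classified as N, it is en prise, it scores a point): it is removed.
By R27 (it is in category Y, it is immobilized): it is tagged X.
By R29 (it is en prise, it can castle): it has marker D.
By R36 (it is pinned): it is tagged Z.
By R37 (it is tagged F, it may move diagonally): it is on a home square.
By R18 (it is removed, it is in category L): it carries flag G.
By R20 (it is classified as V1, it is tagged V, it is on a home square): it has attribute H.
By R23 (it is tagged Z, it carries flag G): it is adjacent to an enemy.
By R24 (it is in check, it is tagged X, it is classified as A1): it has marker D1.
By R26 (it has marker D1): it is in state L1.
By R30 (it is adjacent to an enemy, it is classified as S, it has marker D): it satisfies condition H1.
By R3 (it has attribute H, it has attribute W): it is defended.
By R13 (it is in state L1, it is tagged F): it is blocked.
By R21 (it is blocked, it may move diagonally): it has moved this turn.
By R25 (it satisfies condition H1): it meets criterion C.
By R28 (it meets criterion C, it is defended): it controls the center.
By R33 (it has moved this turn, it has marker U): it is in category Q1.
By R31 (it is in category Q1, it controls the center): it is classified as F1.

Yes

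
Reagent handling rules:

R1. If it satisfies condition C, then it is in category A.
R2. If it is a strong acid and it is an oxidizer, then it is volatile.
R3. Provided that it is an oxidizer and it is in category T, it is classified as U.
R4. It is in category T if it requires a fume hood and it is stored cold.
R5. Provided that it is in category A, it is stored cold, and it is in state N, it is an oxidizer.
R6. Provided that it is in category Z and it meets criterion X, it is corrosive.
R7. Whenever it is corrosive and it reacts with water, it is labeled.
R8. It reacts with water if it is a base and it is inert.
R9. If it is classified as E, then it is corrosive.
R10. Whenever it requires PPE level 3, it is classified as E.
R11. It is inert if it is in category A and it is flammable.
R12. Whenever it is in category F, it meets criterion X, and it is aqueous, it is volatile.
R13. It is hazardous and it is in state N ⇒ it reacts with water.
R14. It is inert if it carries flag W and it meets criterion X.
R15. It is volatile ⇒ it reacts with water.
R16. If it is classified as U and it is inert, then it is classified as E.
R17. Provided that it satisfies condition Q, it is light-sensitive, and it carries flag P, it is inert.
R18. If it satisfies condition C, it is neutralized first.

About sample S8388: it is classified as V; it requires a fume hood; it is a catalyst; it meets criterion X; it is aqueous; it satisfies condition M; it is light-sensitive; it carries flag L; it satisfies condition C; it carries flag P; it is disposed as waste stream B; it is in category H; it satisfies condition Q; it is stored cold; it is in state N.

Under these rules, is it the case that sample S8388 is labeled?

No

Forward chaining from the given facts derives: is in category A, is in category T, is an oxidizer, is inert, is neutralized first, is classified as U, is classified as E, is corrosive.
The only rule concluding "it is labeled" is R7, which needs "it reacts with water"; that is never established.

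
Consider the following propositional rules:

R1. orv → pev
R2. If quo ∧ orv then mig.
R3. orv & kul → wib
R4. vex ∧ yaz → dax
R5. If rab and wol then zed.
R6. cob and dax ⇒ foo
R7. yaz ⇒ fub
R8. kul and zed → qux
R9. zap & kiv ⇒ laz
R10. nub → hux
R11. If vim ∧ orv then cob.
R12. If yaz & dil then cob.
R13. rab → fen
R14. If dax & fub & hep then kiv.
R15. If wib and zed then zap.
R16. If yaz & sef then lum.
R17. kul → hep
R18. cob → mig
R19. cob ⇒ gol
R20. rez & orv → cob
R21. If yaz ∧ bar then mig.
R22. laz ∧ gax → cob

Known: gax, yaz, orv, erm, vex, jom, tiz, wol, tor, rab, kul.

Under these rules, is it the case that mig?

wib  (by R3: orv, kul)
dax  (by R4: vex, yaz)
zed  (by R5: rab, wol)
fub  (by R7: yaz)
zap  (by R15: wib, zed)
hep  (by R17: kul)
kiv  (by R14: dax, fub, hep)
laz  (by R9: zap, kiv)
cob  (by R22: laz, gax)
mig  (by R18: cob)

Yes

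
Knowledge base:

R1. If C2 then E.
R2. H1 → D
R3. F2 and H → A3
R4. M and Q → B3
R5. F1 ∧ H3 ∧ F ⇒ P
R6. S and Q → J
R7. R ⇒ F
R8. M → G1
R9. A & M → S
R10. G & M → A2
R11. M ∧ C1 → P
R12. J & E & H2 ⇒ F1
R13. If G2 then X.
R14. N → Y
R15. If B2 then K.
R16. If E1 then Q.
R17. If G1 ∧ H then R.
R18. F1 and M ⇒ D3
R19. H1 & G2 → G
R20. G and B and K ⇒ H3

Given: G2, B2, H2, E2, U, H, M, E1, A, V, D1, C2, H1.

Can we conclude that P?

Forward chaining from the given facts derives: E, D, G1, S, X, K, Q, R, G, B3, J, F, A2, F1, D3.
Rules concluding P: R5 needs H3; R11 needs C1 — none of these are established.

No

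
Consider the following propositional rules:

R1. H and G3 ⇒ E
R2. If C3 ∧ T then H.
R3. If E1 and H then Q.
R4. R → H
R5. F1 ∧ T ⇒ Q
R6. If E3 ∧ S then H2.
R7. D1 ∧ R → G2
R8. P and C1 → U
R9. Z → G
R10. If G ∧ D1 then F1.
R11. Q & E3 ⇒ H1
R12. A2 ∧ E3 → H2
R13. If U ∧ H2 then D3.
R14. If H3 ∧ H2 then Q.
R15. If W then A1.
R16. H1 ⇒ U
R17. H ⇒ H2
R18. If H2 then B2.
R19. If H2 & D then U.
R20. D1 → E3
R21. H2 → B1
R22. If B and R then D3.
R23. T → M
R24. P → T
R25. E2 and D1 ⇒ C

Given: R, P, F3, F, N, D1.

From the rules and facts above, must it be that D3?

No

Forward chaining from the given facts derives: H, G2, H2, B2, E3, B1, T, M.
Rules concluding D3: R13 needs U; R22 needs B — none of these are established.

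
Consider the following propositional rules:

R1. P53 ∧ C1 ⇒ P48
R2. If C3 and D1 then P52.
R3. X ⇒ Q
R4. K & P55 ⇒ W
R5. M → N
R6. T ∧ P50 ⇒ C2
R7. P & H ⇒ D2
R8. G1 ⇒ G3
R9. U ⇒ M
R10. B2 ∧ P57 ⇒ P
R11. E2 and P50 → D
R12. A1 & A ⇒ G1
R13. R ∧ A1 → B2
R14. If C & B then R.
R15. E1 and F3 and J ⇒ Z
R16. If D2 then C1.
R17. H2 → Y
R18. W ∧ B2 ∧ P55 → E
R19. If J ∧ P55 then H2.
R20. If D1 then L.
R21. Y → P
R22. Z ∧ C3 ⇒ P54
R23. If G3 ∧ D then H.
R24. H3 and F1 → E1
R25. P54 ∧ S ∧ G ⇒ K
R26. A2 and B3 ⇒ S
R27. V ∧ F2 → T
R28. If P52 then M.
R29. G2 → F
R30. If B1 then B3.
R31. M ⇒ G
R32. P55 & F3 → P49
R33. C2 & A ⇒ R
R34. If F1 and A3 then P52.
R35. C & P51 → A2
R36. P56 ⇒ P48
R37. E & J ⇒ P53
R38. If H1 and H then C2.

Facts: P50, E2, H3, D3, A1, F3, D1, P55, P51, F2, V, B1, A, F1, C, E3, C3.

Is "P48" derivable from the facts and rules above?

Forward chaining from the given facts derives: P52, D, G1, L, E1, T, M, B3, G, P49, A2, N, C2, G3, H, S, R, B2.
Rules concluding P48: R1 needs P53; R36 needs P56 — none of these are established.

No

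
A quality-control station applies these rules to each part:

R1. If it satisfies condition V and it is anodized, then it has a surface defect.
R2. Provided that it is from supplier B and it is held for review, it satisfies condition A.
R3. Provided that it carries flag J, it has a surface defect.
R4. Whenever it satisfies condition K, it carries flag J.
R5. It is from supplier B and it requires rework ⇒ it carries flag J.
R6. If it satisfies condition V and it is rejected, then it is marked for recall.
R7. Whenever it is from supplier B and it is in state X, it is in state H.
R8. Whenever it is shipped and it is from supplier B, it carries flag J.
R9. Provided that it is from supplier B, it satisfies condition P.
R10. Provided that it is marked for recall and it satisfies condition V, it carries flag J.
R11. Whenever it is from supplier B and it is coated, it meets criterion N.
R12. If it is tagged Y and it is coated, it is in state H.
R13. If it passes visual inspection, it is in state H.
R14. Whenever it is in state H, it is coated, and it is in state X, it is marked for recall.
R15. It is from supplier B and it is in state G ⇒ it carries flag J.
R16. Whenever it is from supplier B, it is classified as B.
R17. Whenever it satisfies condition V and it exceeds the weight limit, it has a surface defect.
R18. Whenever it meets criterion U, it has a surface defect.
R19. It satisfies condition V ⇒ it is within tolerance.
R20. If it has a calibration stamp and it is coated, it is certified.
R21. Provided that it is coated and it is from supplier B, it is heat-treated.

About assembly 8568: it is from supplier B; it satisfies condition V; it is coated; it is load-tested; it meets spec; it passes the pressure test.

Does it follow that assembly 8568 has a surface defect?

No

Forward chaining from the given facts derives: satisfies condition P, meets criterion N, is classified as B, is within tolerance, is heat-treated.
Rules concluding "it has a surface defect": R1 needs "it is anodized"; R3 needs "it carries flag J"; R17 needs "it exceeds the weight limit"; R18 needs "it meets criterion U" — none of these are established.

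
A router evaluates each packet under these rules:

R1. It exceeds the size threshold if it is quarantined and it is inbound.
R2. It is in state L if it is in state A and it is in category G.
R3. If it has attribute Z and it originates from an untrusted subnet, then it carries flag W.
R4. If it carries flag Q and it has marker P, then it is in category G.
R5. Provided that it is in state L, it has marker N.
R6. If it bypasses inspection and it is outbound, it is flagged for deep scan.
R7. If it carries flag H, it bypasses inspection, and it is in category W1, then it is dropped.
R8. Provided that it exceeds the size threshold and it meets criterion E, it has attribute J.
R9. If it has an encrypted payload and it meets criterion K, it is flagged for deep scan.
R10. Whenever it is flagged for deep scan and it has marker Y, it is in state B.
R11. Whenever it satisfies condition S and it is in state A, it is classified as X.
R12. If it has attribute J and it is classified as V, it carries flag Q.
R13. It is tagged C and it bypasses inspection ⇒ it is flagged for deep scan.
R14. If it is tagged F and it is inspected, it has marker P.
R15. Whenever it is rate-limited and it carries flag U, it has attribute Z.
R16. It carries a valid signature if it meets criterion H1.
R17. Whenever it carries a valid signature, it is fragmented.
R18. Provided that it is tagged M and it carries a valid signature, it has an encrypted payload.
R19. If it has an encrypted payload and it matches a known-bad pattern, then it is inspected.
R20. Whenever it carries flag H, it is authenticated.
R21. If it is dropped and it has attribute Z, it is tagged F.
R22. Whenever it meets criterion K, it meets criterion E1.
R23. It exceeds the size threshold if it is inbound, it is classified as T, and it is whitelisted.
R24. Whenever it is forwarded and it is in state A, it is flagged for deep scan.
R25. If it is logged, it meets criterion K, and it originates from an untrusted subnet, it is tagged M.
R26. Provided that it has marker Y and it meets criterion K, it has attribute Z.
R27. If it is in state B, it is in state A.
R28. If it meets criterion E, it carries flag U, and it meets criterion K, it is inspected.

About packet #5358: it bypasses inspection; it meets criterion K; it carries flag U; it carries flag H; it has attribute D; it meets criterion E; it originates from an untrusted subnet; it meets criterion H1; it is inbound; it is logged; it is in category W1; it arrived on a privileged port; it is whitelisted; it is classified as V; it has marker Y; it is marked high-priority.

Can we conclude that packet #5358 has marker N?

Forward chaining from the given facts derives: is dropped, carries a valid signature, is fragmented, is authenticated, meets criterion E1, is tagged M, has attribute Z, is inspected, carries flag W, has an encrypted payload, is tagged F, is flagged for deep scan, is in state B, has marker P, is in state A.
The only rule concluding "it has marker N" is R5, which needs "it is in state L"; that is never established.

No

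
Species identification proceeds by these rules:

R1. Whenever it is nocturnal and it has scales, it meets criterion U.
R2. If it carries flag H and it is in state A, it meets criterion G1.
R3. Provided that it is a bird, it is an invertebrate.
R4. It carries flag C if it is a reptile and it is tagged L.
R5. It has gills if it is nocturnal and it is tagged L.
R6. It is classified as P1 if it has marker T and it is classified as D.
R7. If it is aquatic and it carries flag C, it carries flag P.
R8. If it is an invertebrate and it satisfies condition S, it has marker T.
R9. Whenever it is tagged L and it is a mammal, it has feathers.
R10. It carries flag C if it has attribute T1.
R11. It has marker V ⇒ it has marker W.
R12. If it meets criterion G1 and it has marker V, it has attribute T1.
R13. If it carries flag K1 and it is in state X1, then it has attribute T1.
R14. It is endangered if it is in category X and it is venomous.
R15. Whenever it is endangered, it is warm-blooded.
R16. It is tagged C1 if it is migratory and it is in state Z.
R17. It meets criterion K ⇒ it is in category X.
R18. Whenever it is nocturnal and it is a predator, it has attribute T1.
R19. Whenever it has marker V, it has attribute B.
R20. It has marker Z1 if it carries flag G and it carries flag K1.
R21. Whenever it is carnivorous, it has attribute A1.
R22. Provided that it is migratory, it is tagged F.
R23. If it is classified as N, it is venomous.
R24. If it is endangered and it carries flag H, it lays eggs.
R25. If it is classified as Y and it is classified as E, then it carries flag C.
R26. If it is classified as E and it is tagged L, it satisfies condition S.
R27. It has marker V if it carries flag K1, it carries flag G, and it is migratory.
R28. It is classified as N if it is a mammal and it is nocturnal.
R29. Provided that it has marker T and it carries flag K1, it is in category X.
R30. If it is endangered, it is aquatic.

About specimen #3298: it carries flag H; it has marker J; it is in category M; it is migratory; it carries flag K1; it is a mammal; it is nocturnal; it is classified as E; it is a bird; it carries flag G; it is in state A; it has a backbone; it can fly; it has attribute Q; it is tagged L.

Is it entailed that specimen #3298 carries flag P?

Yes

By R2 (it carries flag H, it is in state A): it meets criterion G1.
By R3 (it is a bird): it is an invertebrate.
By R26 (it is classified as E, it is tagged L): it satisfies condition S.
By R27 (it carries flag K1, it carries flag G, it is migratory): it has marker V.
By R28 (it is a mammal, it is nocturnal): it is classified as N.
By R8 (it is an invertebrate, it satisfies condition S): it has marker T.
By R12 (it meets criterion G1, it has marker V): it has attribute T1.
By R23 (it is classified as N): it is venomous.
By R29 (it has marker T, it carries flag K1): it is in category X.
By R10 (it has attribute T1): it carries flag C.
By R14 (it is in category X, it is venomous): it is endangered.
By R30 (it is endangered): it is aquatic.
By R7 (it is aquatic, it carries flag C): it carries flag P.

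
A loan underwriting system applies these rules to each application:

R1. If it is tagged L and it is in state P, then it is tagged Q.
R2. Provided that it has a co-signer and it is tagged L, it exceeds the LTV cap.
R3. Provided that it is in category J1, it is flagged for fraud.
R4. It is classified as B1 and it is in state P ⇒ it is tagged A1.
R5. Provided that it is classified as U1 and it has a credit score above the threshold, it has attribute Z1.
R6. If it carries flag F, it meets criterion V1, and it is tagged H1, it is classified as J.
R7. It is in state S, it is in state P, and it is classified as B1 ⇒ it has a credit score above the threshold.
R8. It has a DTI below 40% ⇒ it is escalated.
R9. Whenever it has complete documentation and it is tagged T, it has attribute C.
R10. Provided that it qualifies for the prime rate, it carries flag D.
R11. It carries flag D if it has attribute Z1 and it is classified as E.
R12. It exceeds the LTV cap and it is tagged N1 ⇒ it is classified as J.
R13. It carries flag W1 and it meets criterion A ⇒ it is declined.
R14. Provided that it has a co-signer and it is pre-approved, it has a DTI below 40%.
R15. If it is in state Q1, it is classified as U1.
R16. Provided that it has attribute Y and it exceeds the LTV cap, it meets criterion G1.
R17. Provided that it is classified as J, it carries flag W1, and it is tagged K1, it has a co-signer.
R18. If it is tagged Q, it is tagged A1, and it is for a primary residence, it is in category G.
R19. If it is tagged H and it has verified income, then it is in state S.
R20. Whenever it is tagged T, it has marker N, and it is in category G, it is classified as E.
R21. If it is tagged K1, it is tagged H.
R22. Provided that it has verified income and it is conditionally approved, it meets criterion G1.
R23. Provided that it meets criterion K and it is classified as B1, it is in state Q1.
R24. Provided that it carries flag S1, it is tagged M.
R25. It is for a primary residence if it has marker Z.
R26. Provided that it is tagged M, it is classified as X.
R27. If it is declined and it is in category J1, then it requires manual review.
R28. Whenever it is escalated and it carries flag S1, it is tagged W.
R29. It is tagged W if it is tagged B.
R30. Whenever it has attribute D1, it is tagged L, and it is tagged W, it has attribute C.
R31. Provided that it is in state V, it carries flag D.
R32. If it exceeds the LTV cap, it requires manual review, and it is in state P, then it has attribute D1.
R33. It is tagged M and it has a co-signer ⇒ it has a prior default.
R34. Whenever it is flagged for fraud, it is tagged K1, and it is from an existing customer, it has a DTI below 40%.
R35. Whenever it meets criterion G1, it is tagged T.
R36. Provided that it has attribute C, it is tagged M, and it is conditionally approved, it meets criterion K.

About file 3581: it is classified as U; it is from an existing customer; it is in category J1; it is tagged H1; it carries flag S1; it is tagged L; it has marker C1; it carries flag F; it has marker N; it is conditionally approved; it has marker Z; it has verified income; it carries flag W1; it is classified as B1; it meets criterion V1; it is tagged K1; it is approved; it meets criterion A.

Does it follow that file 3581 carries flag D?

Forward chaining from the given facts derives: is flagged for fraud, is classified as J, is declined, has a co-signer, is tagged H, meets criterion G1, is tagged M, is for a primary residence, is classified as X, requires manual review, has a prior default, has a DTI below 40%, is tagged T, exceeds the LTV cap, is escalated, is in state S, is tagged W.
Rules concluding "it carries flag D": R10 needs "it qualifies for the prime rate"; R11 needs "it has attribute Z1"; R31 needs "it is in state V" — none of these are established.

No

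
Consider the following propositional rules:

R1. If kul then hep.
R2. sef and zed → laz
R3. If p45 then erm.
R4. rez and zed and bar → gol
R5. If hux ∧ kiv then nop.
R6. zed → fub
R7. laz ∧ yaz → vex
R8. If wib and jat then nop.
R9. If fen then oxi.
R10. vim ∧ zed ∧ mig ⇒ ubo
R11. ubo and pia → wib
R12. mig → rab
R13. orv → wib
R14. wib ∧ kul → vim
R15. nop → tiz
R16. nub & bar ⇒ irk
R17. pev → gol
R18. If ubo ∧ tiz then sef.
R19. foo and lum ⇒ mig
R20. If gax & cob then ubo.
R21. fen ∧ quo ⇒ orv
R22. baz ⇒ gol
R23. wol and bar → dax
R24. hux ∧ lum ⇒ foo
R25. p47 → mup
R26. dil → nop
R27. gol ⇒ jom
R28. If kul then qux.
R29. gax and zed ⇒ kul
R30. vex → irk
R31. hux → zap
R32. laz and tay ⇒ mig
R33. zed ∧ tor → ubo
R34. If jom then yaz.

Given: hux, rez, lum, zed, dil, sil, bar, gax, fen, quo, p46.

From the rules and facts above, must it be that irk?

Yes

gol  (by R4: rez, zed, bar)
orv  (by R21: fen, quo)
foo  (by R24: hux, lum)
nop  (by R26: dil)
jom  (by R27: gol)
kul  (by R29: gax, zed)
yaz  (by R34: jom)
wib  (by R13: orv)
vim  (by R14: wib, kul)
tiz  (by R15: nop)
mig  (by R19: foo, lum)
ubo  (by R10: vim, zed, mig)
sef  (by R18: ubo, tiz)
laz  (by R2: sef, zed)
vex  (by R7: laz, yaz)
irk  (by R30: vex)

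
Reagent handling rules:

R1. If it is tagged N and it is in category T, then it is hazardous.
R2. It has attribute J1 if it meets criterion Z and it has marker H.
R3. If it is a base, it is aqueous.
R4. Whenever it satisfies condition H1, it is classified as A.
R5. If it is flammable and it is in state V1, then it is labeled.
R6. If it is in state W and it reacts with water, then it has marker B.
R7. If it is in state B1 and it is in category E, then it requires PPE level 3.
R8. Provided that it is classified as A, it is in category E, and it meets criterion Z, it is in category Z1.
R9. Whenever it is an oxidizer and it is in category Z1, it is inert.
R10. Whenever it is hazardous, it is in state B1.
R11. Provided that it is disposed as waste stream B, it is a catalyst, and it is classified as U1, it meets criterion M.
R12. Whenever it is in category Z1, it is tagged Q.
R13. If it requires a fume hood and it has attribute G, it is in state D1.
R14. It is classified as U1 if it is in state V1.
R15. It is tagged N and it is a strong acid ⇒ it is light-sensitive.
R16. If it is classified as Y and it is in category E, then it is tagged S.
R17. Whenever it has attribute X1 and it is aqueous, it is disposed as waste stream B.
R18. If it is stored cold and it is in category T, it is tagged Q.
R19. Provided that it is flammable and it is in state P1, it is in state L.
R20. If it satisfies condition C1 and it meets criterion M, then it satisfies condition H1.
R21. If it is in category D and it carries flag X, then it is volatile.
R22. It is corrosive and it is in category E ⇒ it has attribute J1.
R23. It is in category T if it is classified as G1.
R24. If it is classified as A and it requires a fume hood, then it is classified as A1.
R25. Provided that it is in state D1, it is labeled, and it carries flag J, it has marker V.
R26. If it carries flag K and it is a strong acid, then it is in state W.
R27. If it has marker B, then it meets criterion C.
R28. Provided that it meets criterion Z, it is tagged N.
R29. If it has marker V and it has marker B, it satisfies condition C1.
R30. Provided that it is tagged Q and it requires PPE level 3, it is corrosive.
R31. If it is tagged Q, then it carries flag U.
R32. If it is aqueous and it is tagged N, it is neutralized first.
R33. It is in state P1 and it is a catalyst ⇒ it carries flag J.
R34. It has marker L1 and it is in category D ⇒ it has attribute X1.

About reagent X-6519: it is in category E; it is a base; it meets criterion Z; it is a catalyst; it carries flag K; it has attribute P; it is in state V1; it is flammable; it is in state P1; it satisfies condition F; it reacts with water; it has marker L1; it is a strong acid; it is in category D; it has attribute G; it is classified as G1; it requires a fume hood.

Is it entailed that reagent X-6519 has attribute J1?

By R3 (it is a base): it is aqueous.
By R5 (it is flammable, it is in state V1): it is labeled.
By R13 (it requires a fume hood, it has attribute G): it is in state D1.
By R14 (it is in state V1): it is classified as U1.
By R23 (it is classified as G1): it is in category T.
By R26 (it carries flag K, it is a strong acid): it is in state W.
By R28 (it meets criterion Z): it is tagged N.
By R33 (it is in state P1, it is a catalyst): it carries flag J.
By R34 (it has marker L1, it is in category D): it has attribute X1.
By R1 (it is tagged N, it is in category T): it is hazardous.
By R6 (it is in state W, it reacts with water): it has marker B.
By R10 (it is hazardous): it is in state B1.
By R17 (it has attribute X1, it is aqueous): it is disposed as waste stream B.
By R25 (it is in state D1, it is labeled, it carries flag J): it has marker V.
By R29 (it has marker V, it has marker B): it satisfies condition C1.
By R7 (it is in state B1, it is in category E): it requires PPE level 3.
By R11 (it is disposed as waste stream B, it is a catalyst, it is classified as U1): it meets criterion M.
By R20 (it satisfies condition C1, it meets criterion M): it satisfies condition H1.
By R4 (it satisfies condition H1): it is classified as A.
By R8 (it is classified as A, it is in category E, it meets criterion Z): it is in category Z1.
By R12 (it is in category Z1): it is tagged Q.
By R30 (it is tagged Q, it requires PPE level 3): it is corrosive.
By R22 (it is corrosive, it is in category E): it has attribute J1.

Yes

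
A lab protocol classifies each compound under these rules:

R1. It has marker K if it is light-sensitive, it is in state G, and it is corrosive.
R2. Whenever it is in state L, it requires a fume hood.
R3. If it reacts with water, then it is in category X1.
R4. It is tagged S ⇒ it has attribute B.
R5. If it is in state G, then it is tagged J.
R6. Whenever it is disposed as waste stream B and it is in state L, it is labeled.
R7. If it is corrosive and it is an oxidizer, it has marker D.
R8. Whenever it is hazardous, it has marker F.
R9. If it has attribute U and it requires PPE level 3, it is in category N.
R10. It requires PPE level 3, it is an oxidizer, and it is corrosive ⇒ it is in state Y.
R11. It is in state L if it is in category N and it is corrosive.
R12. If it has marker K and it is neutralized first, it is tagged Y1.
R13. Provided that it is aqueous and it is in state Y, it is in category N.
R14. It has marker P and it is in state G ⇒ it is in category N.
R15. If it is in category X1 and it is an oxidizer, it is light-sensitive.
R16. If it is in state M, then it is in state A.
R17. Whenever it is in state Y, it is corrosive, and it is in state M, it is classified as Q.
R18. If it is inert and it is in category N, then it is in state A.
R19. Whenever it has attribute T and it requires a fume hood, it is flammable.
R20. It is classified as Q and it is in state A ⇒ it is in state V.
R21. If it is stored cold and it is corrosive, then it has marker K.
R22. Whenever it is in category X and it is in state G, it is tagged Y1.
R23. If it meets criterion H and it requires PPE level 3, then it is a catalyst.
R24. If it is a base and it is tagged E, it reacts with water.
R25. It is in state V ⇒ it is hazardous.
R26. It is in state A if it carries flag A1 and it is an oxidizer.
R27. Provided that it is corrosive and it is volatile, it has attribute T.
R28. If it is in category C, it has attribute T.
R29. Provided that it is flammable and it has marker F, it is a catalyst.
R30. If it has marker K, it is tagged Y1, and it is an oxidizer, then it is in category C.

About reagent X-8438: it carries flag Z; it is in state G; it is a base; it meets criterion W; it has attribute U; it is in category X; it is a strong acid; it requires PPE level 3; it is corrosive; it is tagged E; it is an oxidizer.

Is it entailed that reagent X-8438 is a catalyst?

Forward chaining from the given facts derives: is tagged J, has marker D, is in category N, is in state Y, is in state L, is tagged Y1, reacts with water, requires a fume hood, is in category X1, is light-sensitive, has marker K, is in category C, has attribute T, is flammable.
Rules concluding "it is a catalyst": R23 needs "it meets criterion H"; R29 needs "it has marker F" — none of these are established.

No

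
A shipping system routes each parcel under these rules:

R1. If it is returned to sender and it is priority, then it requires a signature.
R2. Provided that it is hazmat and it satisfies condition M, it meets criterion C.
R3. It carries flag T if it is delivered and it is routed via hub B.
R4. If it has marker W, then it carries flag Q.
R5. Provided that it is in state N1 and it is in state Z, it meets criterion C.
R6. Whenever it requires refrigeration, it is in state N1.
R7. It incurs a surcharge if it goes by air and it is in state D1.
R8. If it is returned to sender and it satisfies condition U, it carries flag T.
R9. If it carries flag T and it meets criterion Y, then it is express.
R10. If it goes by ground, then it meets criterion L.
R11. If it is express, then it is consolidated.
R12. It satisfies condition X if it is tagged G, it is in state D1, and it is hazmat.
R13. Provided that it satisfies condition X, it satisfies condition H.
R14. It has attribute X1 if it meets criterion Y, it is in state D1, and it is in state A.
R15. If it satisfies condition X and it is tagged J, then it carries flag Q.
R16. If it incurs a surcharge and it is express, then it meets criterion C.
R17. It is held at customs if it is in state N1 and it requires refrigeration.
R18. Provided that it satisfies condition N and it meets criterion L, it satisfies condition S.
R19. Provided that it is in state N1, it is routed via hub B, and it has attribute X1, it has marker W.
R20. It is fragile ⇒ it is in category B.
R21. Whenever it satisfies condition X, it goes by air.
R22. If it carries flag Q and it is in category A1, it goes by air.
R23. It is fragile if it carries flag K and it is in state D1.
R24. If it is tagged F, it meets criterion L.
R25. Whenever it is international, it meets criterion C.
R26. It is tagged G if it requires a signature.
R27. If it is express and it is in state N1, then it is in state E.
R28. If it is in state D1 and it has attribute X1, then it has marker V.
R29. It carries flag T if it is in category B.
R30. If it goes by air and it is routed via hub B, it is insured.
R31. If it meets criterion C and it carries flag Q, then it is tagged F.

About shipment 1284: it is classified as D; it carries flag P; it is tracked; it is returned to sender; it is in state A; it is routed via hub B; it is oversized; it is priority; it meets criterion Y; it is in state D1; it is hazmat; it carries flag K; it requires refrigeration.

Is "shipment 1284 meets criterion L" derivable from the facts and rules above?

Yes

By R1 (it is returned to sender, it is priority): it requires a signature.
By R6 (it requires refrigeration): it is in state N1.
By R14 (it meets criterion Y, it is in state D1, it is in state A): it has attribute X1.
By R19 (it is in state N1, it is routed via hub B, it has attribute X1): it has marker W.
By R23 (it carries flag K, it is in state D1): it is fragile.
By R26 (it requires a signature): it is tagged G.
By R4 (it has marker W): it carries flag Q.
By R12 (it is tagged G, it is in state D1, it is hazmat): it satisfies condition X.
By R20 (it is fragile): it is in category B.
By R21 (it satisfies condition X): it goes by air.
By R29 (it is in category B): it carries flag T.
By R7 (it goes by air, it is in state D1): it incurs a surcharge.
By R9 (it carries flag T, it meets criterion Y): it is express.
By R16 (it incurs a surcharge, it is express): it meets criterion C.
By R31 (it meets criterion C, it carries flag Q): it is tagged F.
By R24 (it is tagged F): it meets criterion L.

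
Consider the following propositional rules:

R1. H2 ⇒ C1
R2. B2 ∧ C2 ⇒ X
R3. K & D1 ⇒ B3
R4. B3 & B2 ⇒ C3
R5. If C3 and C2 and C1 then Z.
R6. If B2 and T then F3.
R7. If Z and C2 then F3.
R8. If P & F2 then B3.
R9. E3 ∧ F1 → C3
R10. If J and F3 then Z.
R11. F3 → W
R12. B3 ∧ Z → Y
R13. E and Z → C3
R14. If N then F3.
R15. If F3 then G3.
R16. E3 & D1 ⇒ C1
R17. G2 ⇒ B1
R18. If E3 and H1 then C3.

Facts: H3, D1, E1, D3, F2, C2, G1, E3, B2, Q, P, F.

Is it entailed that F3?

B3  (by R8: P, F2)
C1  (by R16: E3, D1)
C3  (by R4: B3, B2)
Z  (by R5: C3, C2, C1)
F3  (by R7: Z, C2)

Yes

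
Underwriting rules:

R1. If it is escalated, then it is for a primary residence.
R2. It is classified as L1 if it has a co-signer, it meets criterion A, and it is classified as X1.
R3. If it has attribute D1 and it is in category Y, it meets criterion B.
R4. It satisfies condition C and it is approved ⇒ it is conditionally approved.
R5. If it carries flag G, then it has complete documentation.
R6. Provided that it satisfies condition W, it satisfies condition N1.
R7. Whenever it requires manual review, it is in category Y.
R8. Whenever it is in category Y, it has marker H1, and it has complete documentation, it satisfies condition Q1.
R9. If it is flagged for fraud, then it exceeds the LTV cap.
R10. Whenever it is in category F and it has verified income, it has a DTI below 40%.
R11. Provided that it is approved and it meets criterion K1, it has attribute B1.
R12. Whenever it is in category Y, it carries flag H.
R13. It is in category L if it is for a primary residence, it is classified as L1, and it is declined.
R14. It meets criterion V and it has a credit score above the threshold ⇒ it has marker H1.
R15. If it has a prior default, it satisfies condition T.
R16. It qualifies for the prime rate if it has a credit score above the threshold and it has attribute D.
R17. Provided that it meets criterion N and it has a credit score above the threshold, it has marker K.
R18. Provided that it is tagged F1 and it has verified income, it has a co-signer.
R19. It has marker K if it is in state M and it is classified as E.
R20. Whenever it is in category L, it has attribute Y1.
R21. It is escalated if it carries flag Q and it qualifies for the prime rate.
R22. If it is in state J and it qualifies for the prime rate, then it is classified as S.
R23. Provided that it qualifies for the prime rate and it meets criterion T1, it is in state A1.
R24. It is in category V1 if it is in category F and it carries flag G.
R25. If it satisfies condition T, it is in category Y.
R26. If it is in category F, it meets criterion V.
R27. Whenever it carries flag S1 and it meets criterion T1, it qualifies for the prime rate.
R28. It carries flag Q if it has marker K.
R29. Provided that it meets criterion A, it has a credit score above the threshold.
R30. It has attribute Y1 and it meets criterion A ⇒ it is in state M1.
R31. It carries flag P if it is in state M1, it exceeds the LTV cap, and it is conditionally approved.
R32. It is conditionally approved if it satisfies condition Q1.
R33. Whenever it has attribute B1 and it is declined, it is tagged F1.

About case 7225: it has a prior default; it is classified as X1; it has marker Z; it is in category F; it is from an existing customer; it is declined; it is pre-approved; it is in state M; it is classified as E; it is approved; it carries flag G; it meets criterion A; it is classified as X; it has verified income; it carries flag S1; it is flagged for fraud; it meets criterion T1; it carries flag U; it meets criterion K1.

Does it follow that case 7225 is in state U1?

No

Forward chaining from the given facts derives: has complete documentation, exceeds the LTV cap, has a DTI below 40%, has attribute B1, satisfies condition T, has marker K, is in category V1, is in category Y, meets criterion V, qualifies for the prime rate, carries flag Q, has a credit score above the threshold, is tagged F1, carries flag H, has marker H1, has a co-signer, is escalated, is in state A1, is for a primary residence, is classified as L1, satisfies condition Q1, is in category L, has attribute Y1, is in state M1, is conditionally approved, carries flag P.
No rule has "it is in state U1" as its conclusion, and it is not among the given facts.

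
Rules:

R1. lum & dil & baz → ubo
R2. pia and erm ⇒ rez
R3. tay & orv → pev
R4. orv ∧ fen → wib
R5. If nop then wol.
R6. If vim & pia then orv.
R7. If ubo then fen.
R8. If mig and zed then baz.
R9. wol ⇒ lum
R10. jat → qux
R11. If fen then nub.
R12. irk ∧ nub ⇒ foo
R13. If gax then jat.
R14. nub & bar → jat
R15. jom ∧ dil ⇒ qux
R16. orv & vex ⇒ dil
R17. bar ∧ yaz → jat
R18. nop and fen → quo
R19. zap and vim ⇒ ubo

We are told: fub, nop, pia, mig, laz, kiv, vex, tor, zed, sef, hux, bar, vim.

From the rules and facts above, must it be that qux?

wol  (by R5: nop)
orv  (by R6: vim, pia)
baz  (by R8: mig, zed)
lum  (by R9: wol)
dil  (by R16: orv, vex)
ubo  (by R1: lum, dil, baz)
fen  (by R7: ubo)
nub  (by R11: fen)
jat  (by R14: nub, bar)
qux  (by R10: jat)

Yes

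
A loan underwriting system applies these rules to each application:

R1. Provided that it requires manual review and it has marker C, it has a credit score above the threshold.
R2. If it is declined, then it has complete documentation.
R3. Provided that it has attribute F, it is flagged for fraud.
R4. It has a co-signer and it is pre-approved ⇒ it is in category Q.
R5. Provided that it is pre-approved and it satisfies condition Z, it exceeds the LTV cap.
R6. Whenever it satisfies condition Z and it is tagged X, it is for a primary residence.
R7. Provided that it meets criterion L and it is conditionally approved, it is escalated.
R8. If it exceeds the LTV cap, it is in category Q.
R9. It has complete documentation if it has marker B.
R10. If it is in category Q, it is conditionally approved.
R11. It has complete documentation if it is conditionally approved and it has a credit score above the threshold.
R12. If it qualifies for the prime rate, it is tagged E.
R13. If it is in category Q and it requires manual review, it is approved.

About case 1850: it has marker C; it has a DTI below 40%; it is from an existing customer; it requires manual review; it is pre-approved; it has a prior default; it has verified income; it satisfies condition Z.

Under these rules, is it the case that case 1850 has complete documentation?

Yes

By R1 (it requires manual review, it has marker C): it has a credit score above the threshold.
By R5 (it is pre-approved, it satisfies condition Z): it exceeds the LTV cap.
By R8 (it exceeds the LTV cap): it is in category Q.
By R10 (it is in category Q): it is conditionally approved.
By R11 (it is conditionally approved, it has a credit score above the threshold): it has complete documentation.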